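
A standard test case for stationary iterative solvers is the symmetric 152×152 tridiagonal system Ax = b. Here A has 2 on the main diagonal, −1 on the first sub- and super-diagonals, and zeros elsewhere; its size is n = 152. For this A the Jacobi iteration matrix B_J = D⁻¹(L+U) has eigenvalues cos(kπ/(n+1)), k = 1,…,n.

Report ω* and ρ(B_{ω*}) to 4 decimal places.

ω* = 1.9598, ρ_SOR = 0.9598

n=152: λ(B_J) = 1 − λ(A)/2 = cos(kπ/153); k=1 gives ρ_J = 0.9998.
root = sin(π/153) = 0.02053  (since 1−cos² = sin²).
So ω* = 2/1.02053 = 1.9598 (Young).
[ρ_SOR] ω* − 1 = 0.9598.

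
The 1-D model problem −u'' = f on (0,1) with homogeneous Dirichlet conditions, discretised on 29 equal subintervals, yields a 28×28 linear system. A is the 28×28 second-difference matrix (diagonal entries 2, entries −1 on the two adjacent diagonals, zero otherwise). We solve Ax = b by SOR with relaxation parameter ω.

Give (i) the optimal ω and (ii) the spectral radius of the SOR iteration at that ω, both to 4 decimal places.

ω* = 1.8049, ρ_SOR = 0.8049

n=28: λ(B_J) = 1 − λ(A)/2 = cos(kπ/29); k=1 gives ρ_J = 0.9941.
1 − cos²(π/29) = sin²(π/29) ⇒ √(1−ρ_J²) = sin(π/29) = 0.10812.
So ω* = 2/1.10812 = 1.8049 (Young).
ρ_SOR = ω* − 1 ≈ 0.8049.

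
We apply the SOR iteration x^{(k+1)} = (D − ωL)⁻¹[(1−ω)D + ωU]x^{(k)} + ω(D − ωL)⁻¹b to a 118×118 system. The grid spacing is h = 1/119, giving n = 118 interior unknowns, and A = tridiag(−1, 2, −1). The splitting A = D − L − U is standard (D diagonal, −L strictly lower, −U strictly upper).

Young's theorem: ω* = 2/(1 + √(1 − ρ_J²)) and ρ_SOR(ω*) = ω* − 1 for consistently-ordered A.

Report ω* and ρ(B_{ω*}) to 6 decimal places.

n=118: λ(B_J) = 1 − λ(A)/2 = cos(kπ/119); k=1 gives ρ_J = 0.999652.
root = sin(π/119) = 0.0263969  (since 1−cos² = sin²).
So ω* = 2/1.0263969 = 1.948564 (Young).
ρ_SOR = ω* − 1 ≈ 0.948564.

ω* = 1.948564, ρ_SOR = 0.948564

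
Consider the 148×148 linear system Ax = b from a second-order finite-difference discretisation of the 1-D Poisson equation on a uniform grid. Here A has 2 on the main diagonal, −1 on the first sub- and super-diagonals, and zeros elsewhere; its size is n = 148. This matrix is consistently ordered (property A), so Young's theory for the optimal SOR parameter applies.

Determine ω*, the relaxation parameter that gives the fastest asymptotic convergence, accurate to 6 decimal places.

spectrum of D⁻¹(L+U) = {cos(kπ/149) : 1≤k≤148}; ρ_J = cos(π/149) = 0.999778.
root = sin(π/149) = 0.0210830  (since 1−cos² = sin²).
[ω*] 2 ÷ (1 + 0.0210830) = 2 ÷ 1.0210830 = 1.958705.
ρ_SOR = ω* − 1 = 1.958705 − 1 = 0.958705.

ω* = 1.958705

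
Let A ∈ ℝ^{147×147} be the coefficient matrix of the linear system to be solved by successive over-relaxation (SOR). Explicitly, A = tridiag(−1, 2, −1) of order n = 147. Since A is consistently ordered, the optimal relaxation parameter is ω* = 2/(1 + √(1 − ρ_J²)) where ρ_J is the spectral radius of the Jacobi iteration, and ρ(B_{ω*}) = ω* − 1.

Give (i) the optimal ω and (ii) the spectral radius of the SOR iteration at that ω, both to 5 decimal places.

ω* = 1.95843, ρ_SOR = 0.95843

With n=147, ρ(Jacobi) = cos(π/148) = 0.99977.
root = sin(π/148) = 0.021225  (since 1−cos² = sin²).
So ω* = 2/1.021225 = 1.95843 (Young).
At ω = 1.95843 every |λ(B_ω)| = ω−1, so ρ_SOR = 0.95843.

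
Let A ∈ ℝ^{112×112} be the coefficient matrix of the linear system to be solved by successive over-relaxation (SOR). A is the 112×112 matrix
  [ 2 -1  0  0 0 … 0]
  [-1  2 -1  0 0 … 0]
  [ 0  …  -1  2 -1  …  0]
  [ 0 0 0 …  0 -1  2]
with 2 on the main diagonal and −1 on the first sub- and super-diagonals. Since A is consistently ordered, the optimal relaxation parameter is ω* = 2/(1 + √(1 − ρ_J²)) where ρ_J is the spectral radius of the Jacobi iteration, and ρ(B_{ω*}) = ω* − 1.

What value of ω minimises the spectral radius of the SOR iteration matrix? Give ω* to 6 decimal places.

ω* = 1.945907

[ρ_J] n=112: ρ(B_J) = cos(π/(n+1)) = cos(π/113) = 0.999614.
√(1−ρ_J²) = |sin(π/113)| = 0.0277981
[ω*] 2 ÷ (1 + 0.0277981) = 2 ÷ 1.0277981 = 1.945907.
and ρ(B_{ω*}) = 1.945907 − 1 = 0.945907.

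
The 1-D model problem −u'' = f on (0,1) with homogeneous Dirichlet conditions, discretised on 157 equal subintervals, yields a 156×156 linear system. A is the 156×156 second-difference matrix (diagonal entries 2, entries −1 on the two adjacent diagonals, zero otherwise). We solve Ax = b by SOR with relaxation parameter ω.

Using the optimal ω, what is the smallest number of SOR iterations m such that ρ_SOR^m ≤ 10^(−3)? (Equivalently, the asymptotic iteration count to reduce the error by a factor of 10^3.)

m = 173

[ρ_J] n=156: ρ(B_J) = cos(π/(n+1)) = cos(π/157) = 0.9997998.
root = sin(π/157) = 0.0200088  (since 1−cos² = sin²).
ω* = 2 / (1 + 0.0200088) = 2 / 1.0200088 ≈ 1.9607674.
ρ(B_{ω*}) = ω*−1 = 0.9607674
For 3 digits: m = 3·ln10 / (−ln 0.9607674) = 6.90776/0.0400229 = 172.595; round up → m = 173.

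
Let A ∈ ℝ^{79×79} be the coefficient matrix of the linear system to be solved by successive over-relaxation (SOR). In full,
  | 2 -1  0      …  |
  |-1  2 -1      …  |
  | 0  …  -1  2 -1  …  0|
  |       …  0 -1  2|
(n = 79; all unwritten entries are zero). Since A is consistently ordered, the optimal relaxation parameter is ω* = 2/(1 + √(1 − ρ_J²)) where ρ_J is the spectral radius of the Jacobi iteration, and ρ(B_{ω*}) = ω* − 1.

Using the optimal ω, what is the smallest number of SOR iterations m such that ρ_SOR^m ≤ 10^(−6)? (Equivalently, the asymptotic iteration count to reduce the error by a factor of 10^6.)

spectrum of D⁻¹(L+U) = {cos(kπ/80) : 1≤k≤79}; ρ_J = cos(π/80) = 0.9992290.
√(1−ρ_J²) simplifies to sin(π/80) = 0.0392598.
So ω* = 2/1.0392598 = 1.9244466 (Young).
[ρ_SOR] ω* − 1 = 0.9244466.
6·ln10 = 13.8155; −ln(0.9244466) = 0.07856; m = ⌈13.8155/0.07856⌉ = ⌈175.859⌉ = 176.

m = 176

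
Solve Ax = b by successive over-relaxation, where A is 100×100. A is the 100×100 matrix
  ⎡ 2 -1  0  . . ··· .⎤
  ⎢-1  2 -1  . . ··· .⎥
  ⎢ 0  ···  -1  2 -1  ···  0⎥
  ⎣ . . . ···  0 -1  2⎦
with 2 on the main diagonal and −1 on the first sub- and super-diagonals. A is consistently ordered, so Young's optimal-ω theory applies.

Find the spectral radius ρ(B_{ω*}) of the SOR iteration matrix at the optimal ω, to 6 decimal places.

n=100: λ(B_J) = 1 − λ(A)/2 = cos(kπ/101); k=1 gives ρ_J = 0.999516.
root = sin(π/101) = 0.0310999  (since 1−cos² = sin²).
Then 2/(1+√(1−ρ_J²)) = 2/(1+0.0310999); ω* = 2/1.0310999 = 1.939676.
[ρ_SOR] ω* − 1 = 0.939676.

ρ_SOR = 0.939676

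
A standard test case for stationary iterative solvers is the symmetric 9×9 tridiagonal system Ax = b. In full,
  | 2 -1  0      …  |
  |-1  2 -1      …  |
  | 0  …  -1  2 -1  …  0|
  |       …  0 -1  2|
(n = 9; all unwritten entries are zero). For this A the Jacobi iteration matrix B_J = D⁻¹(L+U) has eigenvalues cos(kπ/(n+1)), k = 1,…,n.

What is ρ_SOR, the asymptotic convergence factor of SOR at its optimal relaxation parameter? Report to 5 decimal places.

ρ_SOR = 0.52786

n=9: λ(B_J) = 1 − λ(A)/2 = cos(kπ/10); k=1 gives ρ_J = 0.95106.
√(1 − cos²(π/10)) = sin(π/10) ≈ 0.309017.
ω* = 2/(1+0.309017) = 1.52786
ρ_SOR = ω* − 1 ≈ 0.52786.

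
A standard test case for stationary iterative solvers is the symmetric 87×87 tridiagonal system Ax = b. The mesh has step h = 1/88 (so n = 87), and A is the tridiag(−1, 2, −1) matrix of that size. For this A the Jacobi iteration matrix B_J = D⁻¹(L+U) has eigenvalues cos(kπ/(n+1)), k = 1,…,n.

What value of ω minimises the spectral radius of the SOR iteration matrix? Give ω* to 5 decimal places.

ω* = 1.93108

½·tridiag(1,0,1) at n=87: λ_k = cos(kπ/88); max |λ| at k=1 ⇒ ρ_J = cos(π/88) ≈ 0.99936.
1 − cos²(π/88) = sin²(π/88) ⇒ √(1−ρ_J²) = sin(π/88) = 0.035692.
Then 2/(1+√(1−ρ_J²)) = 2/(1+0.035692); ω* = 2/1.035692 = 1.93108.
ρ_SOR = ω* − 1 ≈ 0.93108.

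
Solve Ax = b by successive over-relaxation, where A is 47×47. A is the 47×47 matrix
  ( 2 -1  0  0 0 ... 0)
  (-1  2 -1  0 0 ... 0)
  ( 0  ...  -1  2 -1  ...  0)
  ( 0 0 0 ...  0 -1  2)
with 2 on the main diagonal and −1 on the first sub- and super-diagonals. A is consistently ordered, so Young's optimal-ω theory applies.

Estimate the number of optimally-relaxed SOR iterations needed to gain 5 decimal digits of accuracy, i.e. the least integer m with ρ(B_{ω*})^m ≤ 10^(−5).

m = 88

B_J for the 47×47 system has eigenvalues cos(kπ/48); ρ_J = cos(π/48) = 0.9978589.
√(1 − cos²(π/48)) = sin(π/48) ≈ 0.0654031.
ω* = 2/(1 + 0.0654031) = 2/1.0654031 = 1.8772237.
[ρ_SOR] ω* − 1 = 0.8772237.
For 5 digits: m = 5·ln10 / (−ln 0.8772237) = 11.5129/0.130993 = 87.889; round up → m = 88.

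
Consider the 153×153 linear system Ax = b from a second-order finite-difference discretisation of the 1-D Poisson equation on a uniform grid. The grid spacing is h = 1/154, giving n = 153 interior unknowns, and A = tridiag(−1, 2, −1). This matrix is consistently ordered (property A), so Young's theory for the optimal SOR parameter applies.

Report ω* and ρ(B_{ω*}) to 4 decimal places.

ω* = 1.9600, ρ_SOR = 0.9600

ρ_J = max_k |cos(kπ/154)| = cos(π/154) = 0.9998
root = sin(π/154) = 0.02040  (since 1−cos² = sin²).
Then 2/(1+√(1−ρ_J²)) = 2/(1+0.02040); ω* = 2/1.02040 = 1.9600.
and ρ(B_{ω*}) = 1.9600 − 1 = 0.9600.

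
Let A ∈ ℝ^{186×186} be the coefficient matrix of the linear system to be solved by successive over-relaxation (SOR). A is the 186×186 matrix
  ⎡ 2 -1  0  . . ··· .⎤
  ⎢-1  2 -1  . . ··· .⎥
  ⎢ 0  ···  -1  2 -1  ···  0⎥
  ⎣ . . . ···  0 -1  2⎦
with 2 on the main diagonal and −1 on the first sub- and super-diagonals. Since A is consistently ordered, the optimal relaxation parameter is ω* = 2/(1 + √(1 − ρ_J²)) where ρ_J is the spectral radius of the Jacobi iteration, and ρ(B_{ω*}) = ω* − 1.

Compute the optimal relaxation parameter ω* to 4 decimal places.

ρ_J = max_k |cos(kπ/187)| = cos(π/187) = 0.9999
1 − cos²(π/187) = sin²(π/187) ⇒ √(1−ρ_J²) = sin(π/187) = 0.01680.
ω* = 2/(1 + 0.01680) = 2/1.01680 = 1.9670.
ρ_SOR = ω* − 1 ≈ 0.9670.

ω* = 1.9670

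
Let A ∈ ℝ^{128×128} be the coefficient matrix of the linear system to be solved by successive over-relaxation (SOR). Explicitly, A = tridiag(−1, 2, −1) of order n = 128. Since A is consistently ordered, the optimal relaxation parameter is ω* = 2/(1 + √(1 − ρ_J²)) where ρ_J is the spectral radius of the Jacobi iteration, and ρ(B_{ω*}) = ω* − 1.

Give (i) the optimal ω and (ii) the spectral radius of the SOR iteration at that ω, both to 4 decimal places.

ω* = 1.9525, ρ_SOR = 0.9525

n=128: λ(B_J) = 1 − λ(A)/2 = cos(kπ/129); k=1 gives ρ_J = 0.9997.
√(1−ρ_J²) = |sin(π/129)| = 0.02435
So ω* = 2/1.02435 = 1.9525 (Young).
ρ(B_{ω*}) = ω*−1 = 0.9525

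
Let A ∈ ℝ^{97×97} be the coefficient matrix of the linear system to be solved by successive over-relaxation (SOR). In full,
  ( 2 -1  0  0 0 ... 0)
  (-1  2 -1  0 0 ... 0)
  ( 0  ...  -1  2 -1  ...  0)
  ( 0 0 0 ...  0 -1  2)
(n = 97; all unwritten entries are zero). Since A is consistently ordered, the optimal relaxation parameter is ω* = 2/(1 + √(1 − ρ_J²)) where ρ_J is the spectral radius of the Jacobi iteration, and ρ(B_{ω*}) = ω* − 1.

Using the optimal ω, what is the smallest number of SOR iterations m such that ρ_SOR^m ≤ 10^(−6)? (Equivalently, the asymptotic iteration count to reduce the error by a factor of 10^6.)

ρ_J = max_k |cos(kπ/98)| = cos(π/98) = 0.9994862
√(1 − cos²(π/98)) = sin(π/98) ≈ 0.0320516.
ω* = 2/(1 + 0.0320516) = 2/1.0320516 = 1.9378876.
At ω = 1.9378876 every |λ(B_ω)| = ω−1, so ρ_SOR = 0.9378876.
ρ_SOR^m ≤ 10^(−6) ⇔ m ≥ 6·ln10/(−ln 0.9378876) = 13.8155/0.0641252 = 215.446; m = ⌈215.446⌉ = 216.

m = 216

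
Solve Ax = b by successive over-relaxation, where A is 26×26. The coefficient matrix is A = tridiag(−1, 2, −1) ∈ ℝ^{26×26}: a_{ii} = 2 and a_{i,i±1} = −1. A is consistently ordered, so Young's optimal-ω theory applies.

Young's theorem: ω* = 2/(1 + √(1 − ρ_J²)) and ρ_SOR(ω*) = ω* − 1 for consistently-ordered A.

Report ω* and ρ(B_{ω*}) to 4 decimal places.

n=26: λ(B_J) = 1 − λ(A)/2 = cos(kπ/27); k=1 gives ρ_J = 0.9932.
root = sin(π/27) = 0.11609  (since 1−cos² = sin²).
So ω* = 2/1.11609 = 1.7920 (Young).
ρ_SOR = ω* − 1 = 1.7920 − 1 = 0.7920.

ω* = 1.7920, ρ_SOR = 0.7920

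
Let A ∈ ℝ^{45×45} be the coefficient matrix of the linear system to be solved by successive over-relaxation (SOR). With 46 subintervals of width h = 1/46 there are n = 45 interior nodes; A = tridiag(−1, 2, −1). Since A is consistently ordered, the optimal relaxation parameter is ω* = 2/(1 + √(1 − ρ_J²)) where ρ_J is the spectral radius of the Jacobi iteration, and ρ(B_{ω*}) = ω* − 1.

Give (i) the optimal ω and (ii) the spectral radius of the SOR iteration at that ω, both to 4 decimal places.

ω* = 1.8722, ρ_SOR = 0.8722

n=45: λ(B_J) = 1 − λ(A)/2 = cos(kπ/46); k=1 gives ρ_J = 0.9977.
√(1 − cos²(π/46)) = sin(π/46) ≈ 0.06824.
So ω* = 2/1.06824 = 1.8722 (Young).
Hence ρ(B_{ω*}) = 1.8722 − 1 = 0.8722.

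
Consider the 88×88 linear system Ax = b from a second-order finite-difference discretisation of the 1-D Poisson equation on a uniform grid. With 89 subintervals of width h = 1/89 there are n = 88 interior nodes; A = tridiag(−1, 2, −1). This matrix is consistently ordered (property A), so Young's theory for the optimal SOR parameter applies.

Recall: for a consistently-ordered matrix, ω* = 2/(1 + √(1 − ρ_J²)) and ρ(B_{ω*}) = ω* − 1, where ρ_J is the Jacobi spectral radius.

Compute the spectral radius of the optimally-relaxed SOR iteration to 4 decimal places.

With n=88, ρ(Jacobi) = cos(π/89) = 0.9994.
root = sin(π/89) = 0.03529  (since 1−cos² = sin²).
So ω* = 2/1.03529 = 1.9318 (Young).
ρ_SOR = ω* − 1 ≈ 0.9318.

ρ_SOR = 0.9318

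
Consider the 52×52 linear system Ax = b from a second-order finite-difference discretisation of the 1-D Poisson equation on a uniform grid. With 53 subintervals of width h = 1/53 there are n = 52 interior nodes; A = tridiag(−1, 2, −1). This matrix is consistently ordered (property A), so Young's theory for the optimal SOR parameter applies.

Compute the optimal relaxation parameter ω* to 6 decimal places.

ω* = 1.888145

ρ_J = max_k |cos(kπ/53)| = cos(π/53) = 0.998244
root = sin(π/53) = 0.0592406  (since 1−cos² = sin²).
ω* = 2/(1+0.0592406) = 1.888145
and ρ(B_{ω*}) = 1.888145 − 1 = 0.888145.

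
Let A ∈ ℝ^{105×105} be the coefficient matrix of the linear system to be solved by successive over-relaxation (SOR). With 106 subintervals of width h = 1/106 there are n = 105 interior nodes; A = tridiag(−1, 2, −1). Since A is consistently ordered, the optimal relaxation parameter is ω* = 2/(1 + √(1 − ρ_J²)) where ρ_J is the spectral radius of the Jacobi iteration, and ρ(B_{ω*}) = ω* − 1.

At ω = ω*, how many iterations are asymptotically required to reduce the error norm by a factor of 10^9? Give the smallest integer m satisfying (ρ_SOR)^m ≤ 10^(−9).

m = 350

½·tridiag(1,0,1) at n=105: λ_k = cos(kπ/106); max |λ| at k=1 ⇒ ρ_J = cos(π/106) ≈ 0.9995608.
root = sin(π/106) = 0.0296333  (since 1−cos² = sin²).
Then 2/(1+√(1−ρ_J²)) = 2/(1+0.0296333); ω* = 2/1.0296333 = 1.9424391.
At ω = 1.9424391 every |λ(B_ω)| = ω−1, so ρ_SOR = 0.9424391.
For 9 digits: m = 9·ln10 / (−ln 0.9424391) = 20.7233/0.059284 = 349.560; round up → m = 350.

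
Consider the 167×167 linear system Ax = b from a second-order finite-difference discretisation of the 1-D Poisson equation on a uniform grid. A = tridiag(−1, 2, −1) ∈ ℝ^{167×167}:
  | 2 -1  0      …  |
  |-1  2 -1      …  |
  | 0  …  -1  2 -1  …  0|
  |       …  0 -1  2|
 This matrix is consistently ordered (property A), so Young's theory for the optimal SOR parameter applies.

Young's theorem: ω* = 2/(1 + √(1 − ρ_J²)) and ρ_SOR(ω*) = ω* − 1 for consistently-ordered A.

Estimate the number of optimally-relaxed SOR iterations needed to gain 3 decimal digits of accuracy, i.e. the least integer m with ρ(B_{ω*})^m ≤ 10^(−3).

m = 185

B_J for the 167×167 system has eigenvalues cos(kπ/168); ρ_J = cos(π/168) = 0.9998252.
1 − cos²(π/168) = sin²(π/168) ⇒ √(1−ρ_J²) = sin(π/168) = 0.0186989.
Young: ω* = 2/(1+√(1−ρ_J²)) = 2/(1+0.0186989) = 2/1.0186989 = 1.9632887.
ρ(B_{ω*}) = ω*−1 = 0.9632887
For 3 digits: m = 3·ln10 / (−ln 0.9632887) = 6.90776/0.0374021 = 184.689; round up → m = 185.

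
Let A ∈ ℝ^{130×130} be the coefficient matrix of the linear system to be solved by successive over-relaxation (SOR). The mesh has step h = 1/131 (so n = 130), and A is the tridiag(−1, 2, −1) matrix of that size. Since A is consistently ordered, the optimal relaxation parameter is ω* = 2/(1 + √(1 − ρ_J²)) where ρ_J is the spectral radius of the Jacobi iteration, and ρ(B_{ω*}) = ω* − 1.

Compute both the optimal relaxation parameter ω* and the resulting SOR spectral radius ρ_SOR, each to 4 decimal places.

[ρ_J] n=130: ρ(B_J) = cos(π/(n+1)) = cos(π/131) = 0.9997.
√(1 − cos²(π/131)) = sin(π/131) ≈ 0.02398.
[ω*] 2 ÷ (1 + 0.02398) = 2 ÷ 1.02398 = 1.9532.
ρ(B_{ω*}) = ω*−1 = 0.9532

ω* = 1.9532, ρ_SOR = 0.9532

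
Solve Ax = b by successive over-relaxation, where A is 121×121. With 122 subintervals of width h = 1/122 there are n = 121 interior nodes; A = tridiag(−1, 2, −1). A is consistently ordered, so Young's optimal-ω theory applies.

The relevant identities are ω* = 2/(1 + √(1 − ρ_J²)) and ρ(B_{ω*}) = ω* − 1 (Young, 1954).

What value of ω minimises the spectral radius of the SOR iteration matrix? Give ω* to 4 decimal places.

B_J for the 121×121 system has eigenvalues cos(kπ/122); ρ_J = cos(π/122) = 0.9997.
root = sin(π/122) = 0.02575  (since 1−cos² = sin²).
ω* = 2/(1 + 0.02575) = 2/1.02575 = 1.9498.
ρ(B_{ω*}) = ω*−1 = 0.9498

ω* = 1.9498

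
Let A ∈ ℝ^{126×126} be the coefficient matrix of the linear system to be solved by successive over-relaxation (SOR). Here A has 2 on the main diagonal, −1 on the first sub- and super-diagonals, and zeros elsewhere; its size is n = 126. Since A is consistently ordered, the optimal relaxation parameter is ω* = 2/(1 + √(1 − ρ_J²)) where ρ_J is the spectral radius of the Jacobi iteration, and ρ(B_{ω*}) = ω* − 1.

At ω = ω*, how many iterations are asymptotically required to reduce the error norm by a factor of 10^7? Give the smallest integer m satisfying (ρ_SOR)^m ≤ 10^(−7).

m = 326

[ρ_J] n=126: ρ(B_J) = cos(π/(n+1)) = cos(π/127) = 0.9996941.
√(1−ρ_J²) = |sin(π/127)| = 0.0247344
[ω*] 2 ÷ (1 + 0.0247344) = 2 ÷ 1.0247344 = 1.9517252.
ρ(B_{ω*}) = ω*−1 = 0.9517252
m ≥ 7·ln10 / (−ln 0.9517252) = 325.757; smallest integer m = 326.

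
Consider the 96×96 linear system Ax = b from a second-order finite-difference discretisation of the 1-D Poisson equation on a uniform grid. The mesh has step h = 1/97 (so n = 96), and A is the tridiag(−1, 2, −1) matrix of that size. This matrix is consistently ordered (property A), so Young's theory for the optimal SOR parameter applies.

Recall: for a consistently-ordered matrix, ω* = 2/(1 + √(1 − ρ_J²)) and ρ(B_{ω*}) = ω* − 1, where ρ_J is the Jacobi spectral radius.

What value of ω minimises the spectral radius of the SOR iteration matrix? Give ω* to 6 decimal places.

ω* = 1.937268

[ρ_J] n=96: ρ(B_J) = cos(π/(n+1)) = cos(π/97) = 0.999476.
1 − cos²(π/97) = sin²(π/97) ⇒ √(1−ρ_J²) = sin(π/97) = 0.0323819.
ω* = 2 / (1 + 0.0323819) = 2 / 1.0323819 ≈ 1.937268.
and ρ(B_{ω*}) = 1.937268 − 1 = 0.937268.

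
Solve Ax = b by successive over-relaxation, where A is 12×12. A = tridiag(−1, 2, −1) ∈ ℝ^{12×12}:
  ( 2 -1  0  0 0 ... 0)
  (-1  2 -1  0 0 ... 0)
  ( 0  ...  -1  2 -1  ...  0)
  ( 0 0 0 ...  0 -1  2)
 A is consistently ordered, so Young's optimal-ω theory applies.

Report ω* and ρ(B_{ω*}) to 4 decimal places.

ω* = 1.6138, ρ_SOR = 0.6138

With n=12, ρ(Jacobi) = cos(π/13) = 0.9709.
root = sin(π/13) = 0.23932  (since 1−cos² = sin²).
So ω* = 2/1.23932 = 1.6138 (Young).
At ω = 1.6138 every |λ(B_ω)| = ω−1, so ρ_SOR = 0.6138.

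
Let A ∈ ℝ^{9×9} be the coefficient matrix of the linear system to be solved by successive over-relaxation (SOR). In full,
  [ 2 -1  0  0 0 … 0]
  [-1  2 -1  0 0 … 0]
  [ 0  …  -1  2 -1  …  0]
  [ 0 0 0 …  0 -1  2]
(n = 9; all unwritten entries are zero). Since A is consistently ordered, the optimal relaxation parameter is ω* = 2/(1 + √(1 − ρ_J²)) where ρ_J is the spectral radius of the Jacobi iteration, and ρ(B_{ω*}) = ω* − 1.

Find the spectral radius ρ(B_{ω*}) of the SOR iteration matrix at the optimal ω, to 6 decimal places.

ρ_J = max_k |cos(kπ/10)| = cos(π/10) = 0.951057
√(1−ρ_J²) simplifies to sin(π/10) = 0.3090170.
Then 2/(1+√(1−ρ_J²)) = 2/(1+0.3090170); ω* = 2/1.3090170 = 1.527864.
At ω = 1.527864 every |λ(B_ω)| = ω−1, so ρ_SOR = 0.527864.

ρ_SOR = 0.527864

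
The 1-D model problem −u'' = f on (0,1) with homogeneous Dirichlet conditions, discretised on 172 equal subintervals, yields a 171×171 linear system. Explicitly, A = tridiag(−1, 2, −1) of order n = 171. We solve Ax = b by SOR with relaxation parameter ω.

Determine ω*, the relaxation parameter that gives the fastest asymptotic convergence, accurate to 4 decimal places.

[ρ_J] n=171: ρ(B_J) = cos(π/(n+1)) = cos(π/172) = 0.9998.
1 − cos²(π/172) = sin²(π/172) ⇒ √(1−ρ_J²) = sin(π/172) = 0.01826.
ω* = 2 / (1 + 0.01826) = 2 / 1.01826 ≈ 1.9641.
[ρ_SOR] ω* − 1 = 0.9641.

ω* = 1.9641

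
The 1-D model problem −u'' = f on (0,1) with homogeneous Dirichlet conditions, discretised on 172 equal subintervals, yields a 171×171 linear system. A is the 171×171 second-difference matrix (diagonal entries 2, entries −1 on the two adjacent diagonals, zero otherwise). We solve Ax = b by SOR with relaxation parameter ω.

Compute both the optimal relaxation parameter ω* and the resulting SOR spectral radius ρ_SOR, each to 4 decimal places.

ω* = 1.9641, ρ_SOR = 0.9641

n=171: λ(B_J) = 1 − λ(A)/2 = cos(kπ/172); k=1 gives ρ_J = 0.9998.
√(1 − cos²(π/172)) = sin(π/172) ≈ 0.01826.
[ω*] 2 ÷ (1 + 0.01826) = 2 ÷ 1.01826 = 1.9641.
ρ_SOR = ω* − 1 = 1.9641 − 1 = 0.9641.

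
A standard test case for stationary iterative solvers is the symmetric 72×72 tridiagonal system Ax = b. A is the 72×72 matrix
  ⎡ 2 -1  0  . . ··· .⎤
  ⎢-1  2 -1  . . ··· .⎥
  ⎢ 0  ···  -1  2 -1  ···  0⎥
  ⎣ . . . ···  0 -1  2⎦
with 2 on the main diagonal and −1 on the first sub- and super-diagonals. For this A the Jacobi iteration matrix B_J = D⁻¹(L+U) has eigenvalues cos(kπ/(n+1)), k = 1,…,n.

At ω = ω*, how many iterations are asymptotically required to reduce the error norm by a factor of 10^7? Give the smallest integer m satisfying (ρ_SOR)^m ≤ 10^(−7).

spectrum of D⁻¹(L+U) = {cos(kπ/73) : 1≤k≤72}; ρ_J = cos(π/73) = 0.9990741.
√(1 − cos²(π/73)) = sin(π/73) ≈ 0.0430222.
[ω*] 2 ÷ (1 + 0.0430222) = 2 ÷ 1.0430222 = 1.9175047.
At ω = 1.9175047 every |λ(B_ω)| = ω−1, so ρ_SOR = 0.9175047.
For 7 digits: m = 7·ln10 / (−ln 0.9175047) = 16.1181/0.0860976 = 187.207; round up → m = 188.

m = 188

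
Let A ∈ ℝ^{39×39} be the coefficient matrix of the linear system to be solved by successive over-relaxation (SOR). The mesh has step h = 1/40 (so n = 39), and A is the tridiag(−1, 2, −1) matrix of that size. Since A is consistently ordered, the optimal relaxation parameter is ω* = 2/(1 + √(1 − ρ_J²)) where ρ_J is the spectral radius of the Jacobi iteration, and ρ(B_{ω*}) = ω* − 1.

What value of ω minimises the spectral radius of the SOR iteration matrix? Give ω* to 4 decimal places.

ω* = 1.8545

With n=39, ρ(Jacobi) = cos(π/40) = 0.9969.
1 − cos²(π/40) = sin²(π/40) ⇒ √(1−ρ_J²) = sin(π/40) = 0.07846.
ω* = 2/(1 + 0.07846) = 2/1.07846 = 1.8545.
ρ(B_{ω*}) = ω*−1 = 0.8545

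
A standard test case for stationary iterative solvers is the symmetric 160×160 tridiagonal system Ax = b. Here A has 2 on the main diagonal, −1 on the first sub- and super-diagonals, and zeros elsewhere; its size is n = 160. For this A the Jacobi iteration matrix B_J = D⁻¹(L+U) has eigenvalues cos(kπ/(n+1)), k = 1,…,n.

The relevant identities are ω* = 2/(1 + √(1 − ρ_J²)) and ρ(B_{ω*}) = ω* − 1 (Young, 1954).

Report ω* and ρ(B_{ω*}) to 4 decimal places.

ρ_J = max_k |cos(kπ/161)| = cos(π/161) = 0.9998
√(1−ρ_J²) = |sin(π/161)| = 0.01951
ω* = 2 / (1 + 0.01951) = 2 / 1.01951 ≈ 1.9617.
ρ_SOR = ω* − 1 ≈ 0.9617.

ω* = 1.9617, ρ_SOR = 0.9617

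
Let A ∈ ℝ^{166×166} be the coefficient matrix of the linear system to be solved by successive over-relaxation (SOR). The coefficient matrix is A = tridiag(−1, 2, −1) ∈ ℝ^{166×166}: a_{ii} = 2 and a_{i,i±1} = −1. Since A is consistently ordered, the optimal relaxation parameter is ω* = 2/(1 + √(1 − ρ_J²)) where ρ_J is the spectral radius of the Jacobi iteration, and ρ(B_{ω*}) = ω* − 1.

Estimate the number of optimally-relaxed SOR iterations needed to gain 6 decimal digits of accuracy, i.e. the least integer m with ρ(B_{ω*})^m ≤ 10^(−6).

m = 368

½·tridiag(1,0,1) at n=166: λ_k = cos(kπ/167); max |λ| at k=1 ⇒ ρ_J = cos(π/167) ≈ 0.9998231.
√(1−ρ_J²) simplifies to sin(π/167) = 0.0188108.
Young: ω* = 2/(1+√(1−ρ_J²)) = 2/(1+0.0188108) = 2/1.0188108 = 1.9630730.
Hence ρ(B_{ω*}) = 1.9630730 − 1 = 0.9630730.
m ≥ 6·ln10 / (−ln 0.9630730) = 367.179; smallest integer m = 368.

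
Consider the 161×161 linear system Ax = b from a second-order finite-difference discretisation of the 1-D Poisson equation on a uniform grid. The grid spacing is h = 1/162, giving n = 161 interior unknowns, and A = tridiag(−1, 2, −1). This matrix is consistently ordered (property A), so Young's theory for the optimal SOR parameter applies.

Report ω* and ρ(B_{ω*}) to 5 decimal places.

ω* = 1.96196, ρ_SOR = 0.96196

With n=161, ρ(Jacobi) = cos(π/162) = 0.99981.
√(1 − cos²(π/162)) = sin(π/162) ≈ 0.019391.
ω* = 2/(1+0.019391) = 1.96196
At ω = 1.96196 every |λ(B_ω)| = ω−1, so ρ_SOR = 0.96196.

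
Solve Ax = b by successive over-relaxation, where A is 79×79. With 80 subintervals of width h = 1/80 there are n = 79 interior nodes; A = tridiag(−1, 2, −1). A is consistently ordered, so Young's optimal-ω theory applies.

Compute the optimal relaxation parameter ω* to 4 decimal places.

ω* = 1.9244

[ρ_J] n=79: ρ(B_J) = cos(π/(n+1)) = cos(π/80) = 0.9992.
1 − cos²(π/80) = sin²(π/80) ⇒ √(1−ρ_J²) = sin(π/80) = 0.03926.
ω* = 2/(1+0.03926) = 1.9244
At ω = 1.9244 every |λ(B_ω)| = ω−1, so ρ_SOR = 0.9244.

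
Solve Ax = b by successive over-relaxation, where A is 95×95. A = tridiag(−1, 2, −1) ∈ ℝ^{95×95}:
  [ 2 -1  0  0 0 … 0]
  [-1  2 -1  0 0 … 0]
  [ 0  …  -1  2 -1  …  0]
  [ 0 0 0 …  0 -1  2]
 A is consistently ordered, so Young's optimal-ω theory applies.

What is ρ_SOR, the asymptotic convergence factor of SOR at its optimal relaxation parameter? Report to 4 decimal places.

ρ_SOR = 0.9366

With n=95, ρ(Jacobi) = cos(π/96) = 0.9995.
√(1−ρ_J²) = |sin(π/96)| = 0.03272
[ω*] 2 ÷ (1 + 0.03272) = 2 ÷ 1.03272 = 1.9366.
ρ(B_{ω*}) = ω*−1 = 0.9366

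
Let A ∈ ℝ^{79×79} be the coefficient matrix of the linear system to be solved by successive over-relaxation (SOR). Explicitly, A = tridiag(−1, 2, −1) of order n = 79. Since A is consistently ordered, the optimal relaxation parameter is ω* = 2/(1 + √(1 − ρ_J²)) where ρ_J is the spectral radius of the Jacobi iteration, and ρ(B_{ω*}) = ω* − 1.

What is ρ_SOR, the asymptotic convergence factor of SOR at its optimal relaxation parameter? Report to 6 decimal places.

ρ_SOR = 0.924447

[ρ_J] n=79: ρ(B_J) = cos(π/(n+1)) = cos(π/80) = 0.999229.
1 − cos²(π/80) = sin²(π/80) ⇒ √(1−ρ_J²) = sin(π/80) = 0.0392598.
Young: ω* = 2/(1+√(1−ρ_J²)) = 2/(1+0.0392598) = 2/1.0392598 = 1.924447.
ρ_SOR = ω* − 1 ≈ 0.924447.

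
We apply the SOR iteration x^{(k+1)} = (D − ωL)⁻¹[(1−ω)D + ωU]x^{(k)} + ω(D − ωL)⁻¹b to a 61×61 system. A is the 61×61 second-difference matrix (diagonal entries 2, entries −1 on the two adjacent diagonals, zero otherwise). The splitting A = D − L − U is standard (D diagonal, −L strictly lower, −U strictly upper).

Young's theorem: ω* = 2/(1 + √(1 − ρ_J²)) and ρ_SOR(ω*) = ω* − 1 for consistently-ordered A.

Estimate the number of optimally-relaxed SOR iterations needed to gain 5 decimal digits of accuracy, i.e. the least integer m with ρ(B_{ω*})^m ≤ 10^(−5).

m = 114

[ρ_J] n=61: ρ(B_J) = cos(π/(n+1)) = cos(π/62) = 0.9987165.
root = sin(π/62) = 0.0506492  (since 1−cos² = sin²).
ω* = 2/(1+0.0506492) = 1.9035849
ρ(B_{ω*}) = ω*−1 = 0.9035849
Need (0.9035849)^m ≤ 10^(−5): m ≥ 5·ln10/|ln 0.9035849| = 11.5129/0.101385 = 113.556 ⇒ m = 114.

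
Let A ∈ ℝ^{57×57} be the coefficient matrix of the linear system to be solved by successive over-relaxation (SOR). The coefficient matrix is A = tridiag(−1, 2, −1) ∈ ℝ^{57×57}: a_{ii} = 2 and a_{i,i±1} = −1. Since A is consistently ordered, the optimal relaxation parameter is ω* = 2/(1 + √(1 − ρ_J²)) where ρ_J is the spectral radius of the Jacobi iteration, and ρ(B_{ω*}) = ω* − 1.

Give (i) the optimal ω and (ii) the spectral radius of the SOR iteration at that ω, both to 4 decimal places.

ρ_J = max_k |cos(kπ/58)| = cos(π/58) = 0.9985
√(1−ρ_J²) = |sin(π/58)| = 0.05414
So ω* = 2/1.05414 = 1.8973 (Young).
ρ(B_{ω*}) = ω*−1 = 0.8973

ω* = 1.8973, ρ_SOR = 0.8973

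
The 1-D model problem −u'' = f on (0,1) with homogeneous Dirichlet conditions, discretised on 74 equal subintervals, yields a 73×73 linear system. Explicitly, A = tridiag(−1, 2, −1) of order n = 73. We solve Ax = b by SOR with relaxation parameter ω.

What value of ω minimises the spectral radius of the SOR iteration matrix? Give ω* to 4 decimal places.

n=73: λ(B_J) = 1 − λ(A)/2 = cos(kπ/74); k=1 gives ρ_J = 0.9991.
root = sin(π/74) = 0.04244  (since 1−cos² = sin²).
Then 2/(1+√(1−ρ_J²)) = 2/(1+0.04244); ω* = 2/1.04244 = 1.9186.
Hence ρ(B_{ω*}) = 1.9186 − 1 = 0.9186.

ω* = 1.9186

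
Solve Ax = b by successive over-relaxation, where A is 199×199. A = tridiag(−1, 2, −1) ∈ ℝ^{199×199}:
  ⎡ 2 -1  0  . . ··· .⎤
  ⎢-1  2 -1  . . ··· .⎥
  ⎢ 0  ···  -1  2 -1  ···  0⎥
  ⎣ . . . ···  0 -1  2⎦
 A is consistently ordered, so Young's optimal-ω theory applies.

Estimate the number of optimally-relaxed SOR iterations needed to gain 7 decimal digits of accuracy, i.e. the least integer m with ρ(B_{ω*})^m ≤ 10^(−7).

n=199: λ(B_J) = 1 − λ(A)/2 = cos(kπ/200); k=1 gives ρ_J = 0.9998766.
√(1−ρ_J²) = |sin(π/200)| = 0.0157073
Then 2/(1+√(1−ρ_J²)) = 2/(1+0.0157073); ω* = 2/1.0157073 = 1.9690712.
ρ(B_{ω*}) = ω*−1 = 0.9690712
m ≥ 7·ln10 / (−ln 0.9690712) = 513.034; smallest integer m = 514.

m = 514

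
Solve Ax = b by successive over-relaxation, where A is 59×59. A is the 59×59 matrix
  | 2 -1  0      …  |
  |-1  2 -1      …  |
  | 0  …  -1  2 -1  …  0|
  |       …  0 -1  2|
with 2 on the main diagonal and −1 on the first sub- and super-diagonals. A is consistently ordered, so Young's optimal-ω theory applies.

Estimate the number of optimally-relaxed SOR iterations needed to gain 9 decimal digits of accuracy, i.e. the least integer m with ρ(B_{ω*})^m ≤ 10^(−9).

m = 198

spectrum of D⁻¹(L+U) = {cos(kπ/60) : 1≤k≤59}; ρ_J = cos(π/60) = 0.9986295.
root = sin(π/60) = 0.0523360  (since 1−cos² = sin²).
ω* = 2/(1+0.0523360) = 1.9005337
At ω = 1.9005337 every |λ(B_ω)| = ω−1, so ρ_SOR = 0.9005337.
(0.9005337)^m ≤ 10^{−9}  ⇒  m·ln(0.9005337) ≤ −9·ln10  ⇒  m ≥ 197.802  ⇒  m = 198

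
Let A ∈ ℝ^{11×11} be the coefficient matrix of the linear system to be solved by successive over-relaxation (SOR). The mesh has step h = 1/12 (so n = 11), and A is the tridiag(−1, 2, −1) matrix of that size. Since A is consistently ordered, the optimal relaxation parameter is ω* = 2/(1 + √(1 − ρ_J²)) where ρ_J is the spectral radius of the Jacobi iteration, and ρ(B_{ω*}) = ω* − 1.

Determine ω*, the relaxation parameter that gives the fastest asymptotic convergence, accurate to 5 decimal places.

½·tridiag(1,0,1) at n=11: λ_k = cos(kπ/12); max |λ| at k=1 ⇒ ρ_J = cos(π/12) ≈ 0.96593.
√(1−ρ_J²) = |sin(π/12)| = 0.258819
ω* = 2 / (1 + 0.258819) = 2 / 1.258819 ≈ 1.58879.
and ρ(B_{ω*}) = 1.58879 − 1 = 0.58879.

ω* = 1.58879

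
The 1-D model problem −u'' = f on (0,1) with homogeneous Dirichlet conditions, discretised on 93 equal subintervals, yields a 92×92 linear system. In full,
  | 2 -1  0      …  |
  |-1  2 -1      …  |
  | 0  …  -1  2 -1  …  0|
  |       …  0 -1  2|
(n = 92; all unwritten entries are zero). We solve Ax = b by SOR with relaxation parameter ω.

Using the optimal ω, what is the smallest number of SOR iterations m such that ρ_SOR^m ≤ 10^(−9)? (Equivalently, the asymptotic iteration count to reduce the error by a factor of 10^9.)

m = 307

ρ_J = max_k |cos(kπ/93)| = cos(π/93) = 0.9994295
√(1−ρ_J²) = |sin(π/93)| = 0.0337741
[ω*] 2 ÷ (1 + 0.0337741) = 2 ÷ 1.0337741 = 1.9346586.
ρ_SOR = ω* − 1 ≈ 0.9346586.
9·ln10 = 20.7233; −ln(0.9346586) = 0.067574; m = ⌈20.7233/0.067574⌉ = ⌈306.676⌉ = 307.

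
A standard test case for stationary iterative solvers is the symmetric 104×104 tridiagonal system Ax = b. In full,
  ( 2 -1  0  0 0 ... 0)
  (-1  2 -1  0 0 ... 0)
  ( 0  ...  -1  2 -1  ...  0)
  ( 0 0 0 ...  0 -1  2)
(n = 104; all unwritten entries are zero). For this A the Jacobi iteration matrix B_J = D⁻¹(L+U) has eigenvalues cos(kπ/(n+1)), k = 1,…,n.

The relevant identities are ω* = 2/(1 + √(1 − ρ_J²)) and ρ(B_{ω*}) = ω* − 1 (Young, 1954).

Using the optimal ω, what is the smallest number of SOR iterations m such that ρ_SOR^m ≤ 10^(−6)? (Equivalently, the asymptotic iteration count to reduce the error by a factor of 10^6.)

m = 231

spectrum of D⁻¹(L+U) = {cos(kπ/105) : 1≤k≤104}; ρ_J = cos(π/105) = 0.9995524.
root = sin(π/105) = 0.0299155  (since 1−cos² = sin²).
[ω*] 2 ÷ (1 + 0.0299155) = 2 ÷ 1.0299155 = 1.9419069.
and ρ(B_{ω*}) = 1.9419069 − 1 = 0.9419069.
ρ_SOR^m ≤ 10^(−6) ⇔ m ≥ 6·ln10/(−ln 0.9419069) = 13.8155/0.0598488 = 230.840; m = ⌈230.840⌉ = 231.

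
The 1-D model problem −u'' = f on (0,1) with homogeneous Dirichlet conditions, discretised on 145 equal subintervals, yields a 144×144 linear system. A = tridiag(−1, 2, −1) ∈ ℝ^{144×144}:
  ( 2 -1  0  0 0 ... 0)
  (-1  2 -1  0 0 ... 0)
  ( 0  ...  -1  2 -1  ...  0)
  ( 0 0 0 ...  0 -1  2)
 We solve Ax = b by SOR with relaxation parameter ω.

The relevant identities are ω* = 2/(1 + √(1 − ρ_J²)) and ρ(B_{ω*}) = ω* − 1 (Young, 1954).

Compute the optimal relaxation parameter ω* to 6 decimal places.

½·tridiag(1,0,1) at n=144: λ_k = cos(kπ/145); max |λ| at k=1 ⇒ ρ_J = cos(π/145) ≈ 0.999765.
√(1 − cos²(π/145)) = sin(π/145) ≈ 0.0216645.
ω* = 2/(1+0.0216645) = 1.957590
At ω = 1.957590 every |λ(B_ω)| = ω−1, so ρ_SOR = 0.957590.

ω* = 1.957590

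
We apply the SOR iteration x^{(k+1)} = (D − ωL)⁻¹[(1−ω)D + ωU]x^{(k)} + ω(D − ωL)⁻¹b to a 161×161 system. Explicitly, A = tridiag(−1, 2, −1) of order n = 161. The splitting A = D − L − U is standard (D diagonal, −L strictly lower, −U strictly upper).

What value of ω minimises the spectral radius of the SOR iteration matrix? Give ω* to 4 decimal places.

[ρ_J] n=161: ρ(B_J) = cos(π/(n+1)) = cos(π/162) = 0.9998.
√(1 − cos²(π/162)) = sin(π/162) ≈ 0.01939.
So ω* = 2/1.01939 = 1.9620 (Young).
[ρ_SOR] ω* − 1 = 0.9620.

ω* = 1.9620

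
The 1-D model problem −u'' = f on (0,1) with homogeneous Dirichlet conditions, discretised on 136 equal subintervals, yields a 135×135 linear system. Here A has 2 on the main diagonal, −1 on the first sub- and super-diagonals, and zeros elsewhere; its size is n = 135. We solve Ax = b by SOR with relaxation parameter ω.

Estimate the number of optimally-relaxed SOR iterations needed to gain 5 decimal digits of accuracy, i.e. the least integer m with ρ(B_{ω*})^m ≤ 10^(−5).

m = 250

ρ_J = max_k |cos(kπ/136)| = cos(π/136) = 0.9997332
1 − cos²(π/136) = sin²(π/136) ⇒ √(1−ρ_J²) = sin(π/136) = 0.0230979.
ω* = 2 / (1 + 0.0230979) = 2 / 1.0230979 ≈ 1.9548471.
ρ_SOR = ω* − 1 ≈ 0.9548471.
(0.9548471)^m ≤ 10^{−5}  ⇒  m·ln(0.9548471) ≤ −5·ln10  ⇒  m ≥ 249.175  ⇒  m = 250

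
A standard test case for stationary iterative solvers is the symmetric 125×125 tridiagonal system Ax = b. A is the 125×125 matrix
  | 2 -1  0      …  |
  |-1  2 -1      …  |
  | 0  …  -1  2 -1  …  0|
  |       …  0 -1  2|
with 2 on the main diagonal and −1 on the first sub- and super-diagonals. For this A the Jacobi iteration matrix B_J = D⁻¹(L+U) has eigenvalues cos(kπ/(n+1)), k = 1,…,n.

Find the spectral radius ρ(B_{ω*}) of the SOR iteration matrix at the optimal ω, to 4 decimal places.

ρ_SOR = 0.9514

½·tridiag(1,0,1) at n=125: λ_k = cos(kπ/126); max |λ| at k=1 ⇒ ρ_J = cos(π/126) ≈ 0.9997.
1 − cos²(π/126) = sin²(π/126) ⇒ √(1−ρ_J²) = sin(π/126) = 0.02493.
Then 2/(1+√(1−ρ_J²)) = 2/(1+0.02493); ω* = 2/1.02493 = 1.9514.
ρ(B_{ω*}) = ω*−1 = 0.9514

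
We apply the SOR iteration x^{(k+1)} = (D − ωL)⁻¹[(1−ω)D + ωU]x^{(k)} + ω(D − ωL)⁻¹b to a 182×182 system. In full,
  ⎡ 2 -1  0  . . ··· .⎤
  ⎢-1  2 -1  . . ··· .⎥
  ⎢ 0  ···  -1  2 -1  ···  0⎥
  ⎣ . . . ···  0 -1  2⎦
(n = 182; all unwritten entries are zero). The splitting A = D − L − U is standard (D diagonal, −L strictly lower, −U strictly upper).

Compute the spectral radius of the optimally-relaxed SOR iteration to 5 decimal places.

spectrum of D⁻¹(L+U) = {cos(kπ/183) : 1≤k≤182}; ρ_J = cos(π/183) = 0.99985.
√(1−ρ_J²) = |sin(π/183)| = 0.017166
[ω*] 2 ÷ (1 + 0.017166) = 2 ÷ 1.017166 = 1.96625.
[ρ_SOR] ω* − 1 = 0.96625.

ρ_SOR = 0.96625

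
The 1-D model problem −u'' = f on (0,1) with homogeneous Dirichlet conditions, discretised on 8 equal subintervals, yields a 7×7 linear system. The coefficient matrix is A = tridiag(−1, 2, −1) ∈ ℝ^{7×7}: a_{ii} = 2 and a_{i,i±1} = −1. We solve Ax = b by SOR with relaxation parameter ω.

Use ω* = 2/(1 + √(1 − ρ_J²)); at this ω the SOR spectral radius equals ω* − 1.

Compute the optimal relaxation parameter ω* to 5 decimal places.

ω* = 1.44646

n=7: λ(B_J) = 1 − λ(A)/2 = cos(kπ/8); k=1 gives ρ_J = 0.92388.
√(1−ρ_J²) = |sin(π/8)| = 0.382683
ω* = 2 / (1 + 0.382683) = 2 / 1.382683 ≈ 1.44646.
[ρ_SOR] ω* − 1 = 0.44646.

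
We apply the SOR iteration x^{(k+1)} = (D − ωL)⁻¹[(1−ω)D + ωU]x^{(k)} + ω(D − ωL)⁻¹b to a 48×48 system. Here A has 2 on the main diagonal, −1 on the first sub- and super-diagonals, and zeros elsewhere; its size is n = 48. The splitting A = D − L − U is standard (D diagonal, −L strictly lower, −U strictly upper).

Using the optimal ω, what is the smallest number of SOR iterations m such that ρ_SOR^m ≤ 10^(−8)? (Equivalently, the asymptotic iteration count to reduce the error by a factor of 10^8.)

n=48: λ(B_J) = 1 − λ(A)/2 = cos(kπ/49); k=1 gives ρ_J = 0.9979454.
√(1−ρ_J²) simplifies to sin(π/49) = 0.0640702.
Young: ω* = 2/(1+√(1−ρ_J²)) = 2/(1+0.0640702) = 2/1.0640702 = 1.8795752.
ρ_SOR = ω* − 1 = 1.8795752 − 1 = 0.8795752.
8·ln10 = 18.4207; −ln(0.8795752) = 0.128316; m = ⌈18.4207/0.128316⌉ = ⌈143.557⌉ = 144.

m = 144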